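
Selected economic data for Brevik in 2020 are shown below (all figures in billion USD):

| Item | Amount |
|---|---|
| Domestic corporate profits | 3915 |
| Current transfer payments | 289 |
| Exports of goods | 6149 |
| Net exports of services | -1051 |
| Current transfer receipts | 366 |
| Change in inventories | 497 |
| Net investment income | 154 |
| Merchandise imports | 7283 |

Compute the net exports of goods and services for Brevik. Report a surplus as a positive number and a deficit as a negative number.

Goods balance = 6149 - 7283 = -1134
Services balance = -1051
Trade balance (goods + services) = -1134 + (-1051) = -2185

-2185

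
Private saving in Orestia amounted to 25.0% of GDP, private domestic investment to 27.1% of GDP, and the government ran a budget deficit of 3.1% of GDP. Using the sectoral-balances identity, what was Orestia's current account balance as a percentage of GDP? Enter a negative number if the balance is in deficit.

-5.2

By the sectoral-balances identity, CA = (S_private - I) + (T - G).
Private balance = 25.0 - 27.1 = -2.1
Government balance (T - G) = -3.1
CA = -2.1 + (-3.1) = -5.2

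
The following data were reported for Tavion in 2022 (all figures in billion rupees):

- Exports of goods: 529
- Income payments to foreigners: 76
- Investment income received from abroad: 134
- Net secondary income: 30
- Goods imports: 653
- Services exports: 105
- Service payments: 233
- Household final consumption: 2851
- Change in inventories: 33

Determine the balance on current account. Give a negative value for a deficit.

Goods balance = 529 - 653 = -124
Services balance = 105 - 233 = -128
Trade balance (goods + services) = -124 + (-128) = -252
Net primary income = 134 - 76 = 58
Net secondary income = 30
Current account = -252 + 58 + 30 = -164

-164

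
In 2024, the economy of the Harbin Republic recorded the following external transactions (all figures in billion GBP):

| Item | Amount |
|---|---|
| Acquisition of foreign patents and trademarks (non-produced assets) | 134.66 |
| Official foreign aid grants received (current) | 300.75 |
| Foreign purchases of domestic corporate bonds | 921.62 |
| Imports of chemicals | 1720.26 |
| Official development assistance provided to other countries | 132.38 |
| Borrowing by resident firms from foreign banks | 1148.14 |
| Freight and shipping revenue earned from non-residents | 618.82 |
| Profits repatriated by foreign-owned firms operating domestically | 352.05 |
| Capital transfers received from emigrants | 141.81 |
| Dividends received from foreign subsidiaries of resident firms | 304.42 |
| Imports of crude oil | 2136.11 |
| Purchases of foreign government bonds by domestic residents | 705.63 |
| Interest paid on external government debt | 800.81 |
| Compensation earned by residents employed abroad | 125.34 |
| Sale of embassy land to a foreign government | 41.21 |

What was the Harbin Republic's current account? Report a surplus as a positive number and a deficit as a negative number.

Goods: -2136.11 - 1720.26 = -3856.37
Services: 618.82
Primary income: 304.42 - 800.81 - 352.05 + 125.34 = -723.10
Secondary income: 300.75 - 132.38 = 168.37
Current account = (-3856.37) + 618.82 + (-723.10) + 168.37 = -3792.28
(Excluded from the current account — capital account: acquisition of foreign patents and trademarks (non-produced assets) 134.66, capital transfers received from emigrants 141.81, sale of embassy land to a foreign government 41.21; financial account: foreign purchases of domestic corporate bonds 921.62, borrowing by resident firms from foreign banks 1148.14, purchases of foreign government bonds by domestic residents 705.63.)

-3792.28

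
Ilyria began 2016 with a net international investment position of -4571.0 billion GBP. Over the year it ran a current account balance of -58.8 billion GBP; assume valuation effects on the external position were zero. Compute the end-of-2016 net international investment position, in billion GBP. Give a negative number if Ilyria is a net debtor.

With no valuation effects, change in NIIP = current account = -58.8
End-of-year NIIP = -4571.0 + (-58.8) = -4629.8

-4629.8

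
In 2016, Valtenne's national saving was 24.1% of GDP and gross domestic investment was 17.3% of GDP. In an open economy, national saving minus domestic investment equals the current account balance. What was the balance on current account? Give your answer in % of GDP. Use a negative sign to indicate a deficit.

S - I = CA (net lending to the rest of the world).
CA = S - I = 24.1 - 17.3 = 6.8

6.8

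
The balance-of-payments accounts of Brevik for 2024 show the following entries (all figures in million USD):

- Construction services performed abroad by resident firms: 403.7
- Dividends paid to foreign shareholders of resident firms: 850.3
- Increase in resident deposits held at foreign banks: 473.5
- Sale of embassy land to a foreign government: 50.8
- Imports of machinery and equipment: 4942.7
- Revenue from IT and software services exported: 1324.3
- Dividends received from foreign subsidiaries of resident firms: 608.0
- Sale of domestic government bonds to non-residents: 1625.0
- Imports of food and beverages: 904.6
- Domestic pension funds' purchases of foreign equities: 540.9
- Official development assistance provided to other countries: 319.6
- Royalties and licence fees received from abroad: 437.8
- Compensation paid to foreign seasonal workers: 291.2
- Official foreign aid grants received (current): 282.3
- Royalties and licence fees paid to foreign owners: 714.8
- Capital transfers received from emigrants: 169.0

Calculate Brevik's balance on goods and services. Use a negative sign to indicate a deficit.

-4396.3

Goods: -904.6 - 4942.7 = -5847.3
Services: 437.8 + 1324.3 - 714.8 + 403.7 = 1451.0
Trade balance = -5847.3 + 1451.0 = -4396.3
(Excluded from the trade balance — primary income: dividends paid to foreign shareholders of resident firms 850.3, dividends received from foreign subsidiaries of resident firms 608.0, compensation paid to foreign seasonal workers 291.2; financial account: increase in resident deposits held at foreign banks 473.5, sale of domestic government bonds to non-residents 1625.0, domestic pension funds' purchases of foreign equities 540.9; capital account: sale of embassy land to a foreign government 50.8, capital transfers received from emigrants 169.0; secondary income: official development assistance provided to other countries 319.6, official foreign aid grants received (current) 282.3.)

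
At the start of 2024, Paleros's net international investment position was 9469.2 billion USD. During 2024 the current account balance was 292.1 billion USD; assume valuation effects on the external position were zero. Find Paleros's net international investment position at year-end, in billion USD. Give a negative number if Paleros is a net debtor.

9761.3

With no valuation effects, change in NIIP = current account = 292.1
End-of-year NIIP = 9469.2 + 292.1 = 9761.3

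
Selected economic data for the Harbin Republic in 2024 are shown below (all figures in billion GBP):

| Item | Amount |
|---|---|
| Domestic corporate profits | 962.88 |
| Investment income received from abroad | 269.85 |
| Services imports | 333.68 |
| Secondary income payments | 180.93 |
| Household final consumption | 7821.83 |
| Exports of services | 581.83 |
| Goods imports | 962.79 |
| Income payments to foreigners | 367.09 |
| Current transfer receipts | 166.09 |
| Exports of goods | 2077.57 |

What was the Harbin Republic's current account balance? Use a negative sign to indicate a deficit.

Goods balance = 2077.57 - 962.79 = 1114.78
Services balance = 581.83 - 333.68 = 248.15
Trade balance (goods + services) = 1114.78 + 248.15 = 1362.93
Net primary income = 269.85 - 367.09 = -97.24
Net secondary income = 166.09 - 180.93 = -14.84
Current account = 1362.93 + (-97.24) + (-14.84) = 1250.85

1250.85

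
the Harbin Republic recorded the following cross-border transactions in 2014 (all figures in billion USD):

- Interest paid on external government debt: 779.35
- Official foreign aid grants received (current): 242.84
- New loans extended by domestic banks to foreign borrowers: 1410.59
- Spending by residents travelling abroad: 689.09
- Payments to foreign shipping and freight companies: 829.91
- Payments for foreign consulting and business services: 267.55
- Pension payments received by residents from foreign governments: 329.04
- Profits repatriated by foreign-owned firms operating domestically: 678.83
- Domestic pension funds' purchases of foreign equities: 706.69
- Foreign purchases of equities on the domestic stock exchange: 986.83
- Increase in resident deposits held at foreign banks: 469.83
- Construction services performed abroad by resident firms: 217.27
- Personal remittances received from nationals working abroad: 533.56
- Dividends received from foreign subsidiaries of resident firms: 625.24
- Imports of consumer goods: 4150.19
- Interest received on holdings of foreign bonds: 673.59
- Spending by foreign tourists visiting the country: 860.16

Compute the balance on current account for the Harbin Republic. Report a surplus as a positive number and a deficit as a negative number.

-3913.22

Goods: -4150.19
Services: 860.16 - 689.09 + 217.27 - 829.91 - 267.55 = -709.12
Primary income: 673.59 - 779.35 - 678.83 + 625.24 = -159.35
Secondary income: 533.56 + 242.84 + 329.04 = 1105.44
Current account = (-4150.19) + (-709.12) + (-159.35) + 1105.44 = -3913.22
(Excluded from the current account — financial account: new loans extended by domestic banks to foreign borrowers 1410.59, domestic pension funds' purchases of foreign equities 706.69, foreign purchases of equities on the domestic stock exchange 986.83, increase in resident deposits held at foreign banks 469.83.)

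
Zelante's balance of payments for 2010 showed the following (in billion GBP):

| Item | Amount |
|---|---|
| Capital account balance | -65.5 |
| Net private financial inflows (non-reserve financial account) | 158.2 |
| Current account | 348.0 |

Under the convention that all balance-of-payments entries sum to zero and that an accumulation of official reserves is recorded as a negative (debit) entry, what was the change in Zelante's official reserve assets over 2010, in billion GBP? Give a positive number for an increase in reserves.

440.7

Official reserve transactions balance = -(348.0 + (-65.5) + 158.2) = -440.7
An accumulation of reserves is recorded as a debit (negative entry), so the change in the stock of reserves is the negative of that balance.
Change in official reserves = -(-440.7) = 440.7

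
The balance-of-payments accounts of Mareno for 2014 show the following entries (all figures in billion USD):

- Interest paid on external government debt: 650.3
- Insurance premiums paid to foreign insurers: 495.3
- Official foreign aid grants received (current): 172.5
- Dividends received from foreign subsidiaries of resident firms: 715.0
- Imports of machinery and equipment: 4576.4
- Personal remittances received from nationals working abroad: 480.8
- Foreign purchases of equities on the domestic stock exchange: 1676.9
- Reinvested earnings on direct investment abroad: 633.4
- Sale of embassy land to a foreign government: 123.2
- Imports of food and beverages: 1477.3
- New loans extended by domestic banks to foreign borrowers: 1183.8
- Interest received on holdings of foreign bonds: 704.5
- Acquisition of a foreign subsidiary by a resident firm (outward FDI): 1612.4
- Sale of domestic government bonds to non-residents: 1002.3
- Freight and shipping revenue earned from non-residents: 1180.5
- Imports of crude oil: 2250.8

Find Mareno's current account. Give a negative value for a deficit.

Goods: -1477.3 - 4576.4 - 2250.8 = -8304.5
Services: 1180.5 - 495.3 = 685.2
Primary income: 704.5 + 633.4 - 650.3 + 715.0 = 1402.6
Secondary income: 480.8 + 172.5 = 653.3
Current account = (-8304.5) + 685.2 + 1402.6 + 653.3 = -5563.4
(Excluded from the current account — financial account: foreign purchases of equities on the domestic stock exchange 1676.9, new loans extended by domestic banks to foreign borrowers 1183.8, acquisition of a foreign subsidiary by a resident firm (outward FDI) 1612.4, sale of domestic government bonds to non-residents 1002.3; capital account: sale of embassy land to a foreign government 123.2.)

-5563.4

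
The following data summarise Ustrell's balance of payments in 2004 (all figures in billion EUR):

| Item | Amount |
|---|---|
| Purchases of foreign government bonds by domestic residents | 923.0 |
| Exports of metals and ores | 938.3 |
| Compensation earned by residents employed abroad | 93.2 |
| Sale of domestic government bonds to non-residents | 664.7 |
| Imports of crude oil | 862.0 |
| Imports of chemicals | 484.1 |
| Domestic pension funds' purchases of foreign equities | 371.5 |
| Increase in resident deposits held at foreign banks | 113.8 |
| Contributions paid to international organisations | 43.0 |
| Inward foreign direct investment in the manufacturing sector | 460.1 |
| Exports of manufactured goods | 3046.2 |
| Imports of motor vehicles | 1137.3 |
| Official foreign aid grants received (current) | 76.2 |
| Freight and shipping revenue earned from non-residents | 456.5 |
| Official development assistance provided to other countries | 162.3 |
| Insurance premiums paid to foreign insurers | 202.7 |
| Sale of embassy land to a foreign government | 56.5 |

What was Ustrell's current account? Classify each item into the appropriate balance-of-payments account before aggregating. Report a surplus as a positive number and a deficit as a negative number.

Goods: 938.3 - 484.1 - 1137.3 + 3046.2 - 862.0 = 1501.1
Services: -202.7 + 456.5 = 253.8
Primary income: 93.2
Secondary income: -162.3 + 76.2 - 43.0 = -129.1
Current account = 1501.1 + 253.8 + 93.2 + (-129.1) = 1719.0
(Excluded from the current account — financial account: purchases of foreign government bonds by domestic residents 923.0, sale of domestic government bonds to non-residents 664.7, domestic pension funds' purchases of foreign equities 371.5, increase in resident deposits held at foreign banks 113.8, inward foreign direct investment in the manufacturing sector 460.1; capital account: sale of embassy land to a foreign government 56.5.)

1719.0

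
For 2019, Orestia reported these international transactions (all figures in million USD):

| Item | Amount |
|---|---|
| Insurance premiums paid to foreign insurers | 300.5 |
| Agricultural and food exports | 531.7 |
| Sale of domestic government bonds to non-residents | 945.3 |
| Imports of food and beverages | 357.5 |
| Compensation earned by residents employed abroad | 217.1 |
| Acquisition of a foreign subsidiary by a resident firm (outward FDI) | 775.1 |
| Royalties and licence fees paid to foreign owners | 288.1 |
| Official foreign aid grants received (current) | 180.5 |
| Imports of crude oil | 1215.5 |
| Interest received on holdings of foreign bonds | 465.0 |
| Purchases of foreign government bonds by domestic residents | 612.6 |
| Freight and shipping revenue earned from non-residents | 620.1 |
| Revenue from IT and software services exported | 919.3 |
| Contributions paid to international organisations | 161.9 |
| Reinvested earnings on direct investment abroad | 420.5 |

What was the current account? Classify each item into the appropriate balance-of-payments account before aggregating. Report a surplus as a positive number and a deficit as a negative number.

1030.7

Goods: 531.7 - 357.5 - 1215.5 = -1041.3
Services: -300.5 + 620.1 + 919.3 - 288.1 = 950.8
Primary income: 420.5 + 465.0 + 217.1 = 1102.6
Secondary income: 180.5 - 161.9 = 18.6
Current account = (-1041.3) + 950.8 + 1102.6 + 18.6 = 1030.7
(Excluded from the current account — financial account: sale of domestic government bonds to non-residents 945.3, acquisition of a foreign subsidiary by a resident firm (outward FDI) 775.1, purchases of foreign government bonds by domestic residents 612.6.)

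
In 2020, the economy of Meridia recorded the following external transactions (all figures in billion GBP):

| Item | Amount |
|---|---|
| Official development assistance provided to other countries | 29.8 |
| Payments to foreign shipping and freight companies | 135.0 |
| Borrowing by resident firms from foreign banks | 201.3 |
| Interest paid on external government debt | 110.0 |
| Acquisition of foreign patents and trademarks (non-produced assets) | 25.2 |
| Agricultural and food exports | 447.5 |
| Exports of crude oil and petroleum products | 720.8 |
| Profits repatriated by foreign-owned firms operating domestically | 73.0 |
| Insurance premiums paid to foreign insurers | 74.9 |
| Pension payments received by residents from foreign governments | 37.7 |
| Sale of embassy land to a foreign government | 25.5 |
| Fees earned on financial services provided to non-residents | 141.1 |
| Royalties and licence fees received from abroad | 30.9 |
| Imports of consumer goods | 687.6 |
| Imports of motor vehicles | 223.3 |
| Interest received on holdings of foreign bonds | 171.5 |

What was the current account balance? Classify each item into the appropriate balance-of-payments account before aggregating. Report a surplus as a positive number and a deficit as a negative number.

Goods: -223.3 + 447.5 + 720.8 - 687.6 = 257.4
Services: -74.9 - 135.0 + 141.1 + 30.9 = -37.9
Primary income: -110.0 - 73.0 + 171.5 = -11.5
Secondary income: 37.7 - 29.8 = 7.9
Current account = 257.4 + (-37.9) + (-11.5) + 7.9 = 215.9
(Excluded from the current account — financial account: borrowing by resident firms from foreign banks 201.3; capital account: acquisition of foreign patents and trademarks (non-produced assets) 25.2, sale of embassy land to a foreign government 25.5.)

215.9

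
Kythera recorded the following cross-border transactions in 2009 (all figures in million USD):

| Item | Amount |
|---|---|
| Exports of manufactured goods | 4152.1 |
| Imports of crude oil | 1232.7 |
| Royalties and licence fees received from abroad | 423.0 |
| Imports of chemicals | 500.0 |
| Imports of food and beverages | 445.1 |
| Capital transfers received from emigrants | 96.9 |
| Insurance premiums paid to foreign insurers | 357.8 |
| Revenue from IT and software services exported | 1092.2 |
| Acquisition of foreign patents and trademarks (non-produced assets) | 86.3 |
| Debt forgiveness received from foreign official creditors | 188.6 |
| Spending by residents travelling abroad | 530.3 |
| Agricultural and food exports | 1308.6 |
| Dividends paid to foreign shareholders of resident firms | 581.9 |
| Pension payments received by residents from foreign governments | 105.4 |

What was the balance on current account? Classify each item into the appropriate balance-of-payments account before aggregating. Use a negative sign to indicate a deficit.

3433.5

Goods: -500.0 + 4152.1 - 445.1 + 1308.6 - 1232.7 = 3282.9
Services: 423.0 - 357.8 + 1092.2 - 530.3 = 627.1
Primary income: -581.9
Secondary income: 105.4
Current account = 3282.9 + 627.1 + (-581.9) + 105.4 = 3433.5
(Excluded from the current account — capital account: capital transfers received from emigrants 96.9, acquisition of foreign patents and trademarks (non-produced assets) 86.3, debt forgiveness received from foreign official creditors 188.6.)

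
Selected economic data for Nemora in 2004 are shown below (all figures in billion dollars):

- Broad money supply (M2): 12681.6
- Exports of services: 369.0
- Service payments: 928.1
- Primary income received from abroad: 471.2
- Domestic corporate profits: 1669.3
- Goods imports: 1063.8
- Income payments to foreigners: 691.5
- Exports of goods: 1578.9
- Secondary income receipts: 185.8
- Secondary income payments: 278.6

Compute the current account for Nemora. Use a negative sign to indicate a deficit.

-357.1

Goods balance = 1578.9 - 1063.8 = 515.1
Services balance = 369.0 - 928.1 = -559.1
Trade balance (goods + services) = 515.1 + (-559.1) = -44.0
Net primary income = 471.2 - 691.5 = -220.3
Net secondary income = 185.8 - 278.6 = -92.8
Current account = -44.0 + (-220.3) + (-92.8) = -357.1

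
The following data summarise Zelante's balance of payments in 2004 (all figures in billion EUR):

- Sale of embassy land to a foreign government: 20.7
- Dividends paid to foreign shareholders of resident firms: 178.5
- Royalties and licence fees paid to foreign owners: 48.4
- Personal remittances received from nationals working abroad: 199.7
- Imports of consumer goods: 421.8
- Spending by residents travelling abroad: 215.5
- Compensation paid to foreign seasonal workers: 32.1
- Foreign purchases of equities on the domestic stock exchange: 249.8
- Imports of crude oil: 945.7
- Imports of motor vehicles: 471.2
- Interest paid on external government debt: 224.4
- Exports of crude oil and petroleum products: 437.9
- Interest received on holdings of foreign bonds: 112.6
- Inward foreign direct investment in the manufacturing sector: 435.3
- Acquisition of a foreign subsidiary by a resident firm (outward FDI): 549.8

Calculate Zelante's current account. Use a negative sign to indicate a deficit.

-1787.4

Goods: -421.8 - 945.7 - 471.2 + 437.9 = -1400.8
Services: -215.5 - 48.4 = -263.9
Primary income: -224.4 - 32.1 - 178.5 + 112.6 = -322.4
Secondary income: 199.7
Current account = (-1400.8) + (-263.9) + (-322.4) + 199.7 = -1787.4
(Excluded from the current account — capital account: sale of embassy land to a foreign government 20.7; financial account: foreign purchases of equities on the domestic stock exchange 249.8, inward foreign direct investment in the manufacturing sector 435.3, acquisition of a foreign subsidiary by a resident firm (outward FDI) 549.8.)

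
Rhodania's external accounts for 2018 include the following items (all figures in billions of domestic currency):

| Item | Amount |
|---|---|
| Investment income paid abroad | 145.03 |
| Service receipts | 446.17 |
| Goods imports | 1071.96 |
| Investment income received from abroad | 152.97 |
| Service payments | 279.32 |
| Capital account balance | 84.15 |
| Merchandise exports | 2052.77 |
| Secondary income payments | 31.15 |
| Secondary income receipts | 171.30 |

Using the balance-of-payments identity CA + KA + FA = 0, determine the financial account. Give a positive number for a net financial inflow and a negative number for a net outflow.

-1379.90

Goods balance = 2052.77 - 1071.96 = 980.81
Services balance = 446.17 - 279.32 = 166.85
Trade balance (goods + services) = 980.81 + 166.85 = 1147.66
Net primary income = 152.97 - 145.03 = 7.94
Net secondary income = 171.30 - 31.15 = 140.15
Current account = 1147.66 + 7.94 + 140.15 = 1295.75
Financial account = -(1295.75 + 84.15) = -1379.90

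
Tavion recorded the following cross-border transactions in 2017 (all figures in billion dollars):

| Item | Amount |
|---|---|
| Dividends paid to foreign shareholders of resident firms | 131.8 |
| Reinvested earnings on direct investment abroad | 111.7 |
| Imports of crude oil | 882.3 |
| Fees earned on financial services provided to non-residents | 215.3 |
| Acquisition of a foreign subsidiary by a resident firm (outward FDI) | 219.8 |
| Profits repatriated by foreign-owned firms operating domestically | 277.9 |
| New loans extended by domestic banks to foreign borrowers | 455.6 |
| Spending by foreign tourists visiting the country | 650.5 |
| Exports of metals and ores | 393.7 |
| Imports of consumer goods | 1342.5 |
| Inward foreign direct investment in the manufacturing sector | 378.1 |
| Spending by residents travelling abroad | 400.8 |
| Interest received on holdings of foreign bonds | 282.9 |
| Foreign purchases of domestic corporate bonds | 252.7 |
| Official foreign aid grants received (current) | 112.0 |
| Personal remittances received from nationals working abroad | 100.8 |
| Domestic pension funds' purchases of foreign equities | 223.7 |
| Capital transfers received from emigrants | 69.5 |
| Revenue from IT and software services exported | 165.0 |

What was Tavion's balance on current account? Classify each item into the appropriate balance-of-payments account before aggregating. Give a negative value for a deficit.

Goods: -1342.5 - 882.3 + 393.7 = -1831.1
Services: 215.3 - 400.8 + 650.5 + 165.0 = 630.0
Primary income: -131.8 + 282.9 - 277.9 + 111.7 = -15.1
Secondary income: 112.0 + 100.8 = 212.8
Current account = (-1831.1) + 630.0 + (-15.1) + 212.8 = -1003.4
(Excluded from the current account — financial account: acquisition of a foreign subsidiary by a resident firm (outward FDI) 219.8, new loans extended by domestic banks to foreign borrowers 455.6, inward foreign direct investment in the manufacturing sector 378.1, foreign purchases of domestic corporate bonds 252.7, domestic pension funds' purchases of foreign equities 223.7; capital account: capital transfers received from emigrants 69.5.)

-1003.4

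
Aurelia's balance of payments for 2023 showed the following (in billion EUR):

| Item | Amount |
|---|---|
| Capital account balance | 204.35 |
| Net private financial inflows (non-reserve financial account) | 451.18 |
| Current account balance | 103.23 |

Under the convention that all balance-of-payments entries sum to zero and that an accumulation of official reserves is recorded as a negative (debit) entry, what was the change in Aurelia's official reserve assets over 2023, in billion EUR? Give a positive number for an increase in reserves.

758.76

Official reserve transactions balance = -(103.23 + 204.35 + 451.18) = -758.76
An accumulation of reserves is recorded as a debit (negative entry), so the change in the stock of reserves is the negative of that balance.
Change in official reserves = -(-758.76) = 758.76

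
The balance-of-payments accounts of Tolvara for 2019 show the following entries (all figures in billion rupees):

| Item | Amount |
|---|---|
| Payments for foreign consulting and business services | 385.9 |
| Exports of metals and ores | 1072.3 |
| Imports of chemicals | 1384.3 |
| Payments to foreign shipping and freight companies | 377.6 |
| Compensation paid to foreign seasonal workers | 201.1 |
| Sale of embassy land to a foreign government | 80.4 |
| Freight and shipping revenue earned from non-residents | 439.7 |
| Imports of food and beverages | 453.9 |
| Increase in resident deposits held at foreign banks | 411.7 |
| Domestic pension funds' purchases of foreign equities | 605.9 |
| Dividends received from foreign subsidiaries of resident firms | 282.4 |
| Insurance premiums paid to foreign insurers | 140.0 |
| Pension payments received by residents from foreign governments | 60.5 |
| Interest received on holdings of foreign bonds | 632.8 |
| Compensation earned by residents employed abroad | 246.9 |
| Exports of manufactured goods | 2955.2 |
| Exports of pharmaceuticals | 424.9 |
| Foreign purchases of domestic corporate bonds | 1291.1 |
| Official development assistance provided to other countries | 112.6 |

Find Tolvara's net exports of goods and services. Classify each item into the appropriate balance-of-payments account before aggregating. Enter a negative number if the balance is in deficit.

Goods: 1072.3 - 1384.3 + 2955.2 + 424.9 - 453.9 = 2614.2
Services: -385.9 - 140.0 + 439.7 - 377.6 = -463.8
Trade balance = 2614.2 + (-463.8) = 2150.4
(Excluded from the trade balance — primary income: compensation paid to foreign seasonal workers 201.1, dividends received from foreign subsidiaries of resident firms 282.4, interest received on holdings of foreign bonds 632.8, compensation earned by residents employed abroad 246.9; capital account: sale of embassy land to a foreign government 80.4; financial account: increase in resident deposits held at foreign banks 411.7, domestic pension funds' purchases of foreign equities 605.9, foreign purchases of domestic corporate bonds 1291.1; secondary income: pension payments received by residents from foreign governments 60.5, official development assistance provided to other countries 112.6.)

2150.4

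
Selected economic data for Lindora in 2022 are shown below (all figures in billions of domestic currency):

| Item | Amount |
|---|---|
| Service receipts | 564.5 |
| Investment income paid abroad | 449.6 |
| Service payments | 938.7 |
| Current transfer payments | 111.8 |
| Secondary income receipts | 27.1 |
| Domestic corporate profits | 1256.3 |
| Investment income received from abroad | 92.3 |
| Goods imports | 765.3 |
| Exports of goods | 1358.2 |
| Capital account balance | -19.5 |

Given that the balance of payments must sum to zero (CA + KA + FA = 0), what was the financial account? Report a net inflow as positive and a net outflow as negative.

Goods balance = 1358.2 - 765.3 = 592.9
Services balance = 564.5 - 938.7 = -374.2
Trade balance (goods + services) = 592.9 + (-374.2) = 218.7
Net primary income = 92.3 - 449.6 = -357.3
Net secondary income = 27.1 - 111.8 = -84.7
Current account = 218.7 + (-357.3) + (-84.7) = -223.3
Financial account = -(-223.3 + (-19.5)) = 242.8

242.8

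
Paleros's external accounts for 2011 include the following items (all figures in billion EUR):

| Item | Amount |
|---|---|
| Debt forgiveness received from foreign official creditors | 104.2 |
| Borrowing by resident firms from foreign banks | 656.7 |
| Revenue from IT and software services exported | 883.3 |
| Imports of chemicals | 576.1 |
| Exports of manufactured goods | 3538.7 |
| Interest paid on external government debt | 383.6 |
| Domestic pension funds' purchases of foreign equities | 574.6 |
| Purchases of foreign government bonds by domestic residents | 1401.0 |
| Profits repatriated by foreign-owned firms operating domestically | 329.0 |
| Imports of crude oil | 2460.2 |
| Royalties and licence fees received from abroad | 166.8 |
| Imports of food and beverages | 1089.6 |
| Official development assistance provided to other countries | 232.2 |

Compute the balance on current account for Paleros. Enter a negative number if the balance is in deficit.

-481.9

Goods: -1089.6 - 2460.2 - 576.1 + 3538.7 = -587.2
Services: 166.8 + 883.3 = 1050.1
Primary income: -383.6 - 329.0 = -712.6
Secondary income: -232.2
Current account = (-587.2) + 1050.1 + (-712.6) + (-232.2) = -481.9
(Excluded from the current account — capital account: debt forgiveness received from foreign official creditors 104.2; financial account: borrowing by resident firms from foreign banks 656.7, domestic pension funds' purchases of foreign equities 574.6, purchases of foreign government bonds by domestic residents 1401.0.)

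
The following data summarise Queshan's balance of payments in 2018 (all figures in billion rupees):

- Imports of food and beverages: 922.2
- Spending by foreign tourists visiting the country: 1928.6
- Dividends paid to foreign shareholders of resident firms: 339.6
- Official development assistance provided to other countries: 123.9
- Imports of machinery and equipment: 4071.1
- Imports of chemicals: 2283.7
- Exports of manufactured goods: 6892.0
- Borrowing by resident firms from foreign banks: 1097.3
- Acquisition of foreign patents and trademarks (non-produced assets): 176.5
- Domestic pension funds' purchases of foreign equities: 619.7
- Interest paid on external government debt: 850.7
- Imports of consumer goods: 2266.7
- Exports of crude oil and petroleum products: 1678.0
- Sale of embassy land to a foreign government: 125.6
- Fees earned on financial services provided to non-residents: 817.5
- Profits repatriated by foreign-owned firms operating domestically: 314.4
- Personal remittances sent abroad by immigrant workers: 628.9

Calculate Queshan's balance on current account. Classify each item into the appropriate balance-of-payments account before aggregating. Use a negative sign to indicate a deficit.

-485.1

Goods: 1678.0 - 922.2 - 2283.7 - 4071.1 + 6892.0 - 2266.7 = -973.7
Services: 817.5 + 1928.6 = 2746.1
Primary income: -339.6 - 850.7 - 314.4 = -1504.7
Secondary income: -123.9 - 628.9 = -752.8
Current account = (-973.7) + 2746.1 + (-1504.7) + (-752.8) = -485.1
(Excluded from the current account — financial account: borrowing by resident firms from foreign banks 1097.3, domestic pension funds' purchases of foreign equities 619.7; capital account: acquisition of foreign patents and trademarks (non-produced assets) 176.5, sale of embassy land to a foreign government 125.6.)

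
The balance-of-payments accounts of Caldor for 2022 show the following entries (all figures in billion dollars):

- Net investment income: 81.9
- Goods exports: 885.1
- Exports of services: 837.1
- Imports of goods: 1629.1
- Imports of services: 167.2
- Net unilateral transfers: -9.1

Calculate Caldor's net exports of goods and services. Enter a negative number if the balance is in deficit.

Goods balance = 885.1 - 1629.1 = -744.0
Services balance = 837.1 - 167.2 = 669.9
Trade balance (goods + services) = -744.0 + 669.9 = -74.1

-74.1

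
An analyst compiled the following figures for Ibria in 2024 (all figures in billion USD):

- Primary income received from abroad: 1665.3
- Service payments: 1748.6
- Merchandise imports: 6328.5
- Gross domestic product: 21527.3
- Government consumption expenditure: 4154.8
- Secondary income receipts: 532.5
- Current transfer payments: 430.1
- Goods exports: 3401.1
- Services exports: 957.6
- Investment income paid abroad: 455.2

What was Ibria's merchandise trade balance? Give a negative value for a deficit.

-2927.4

Goods balance = 3401.1 - 6328.5 = -2927.4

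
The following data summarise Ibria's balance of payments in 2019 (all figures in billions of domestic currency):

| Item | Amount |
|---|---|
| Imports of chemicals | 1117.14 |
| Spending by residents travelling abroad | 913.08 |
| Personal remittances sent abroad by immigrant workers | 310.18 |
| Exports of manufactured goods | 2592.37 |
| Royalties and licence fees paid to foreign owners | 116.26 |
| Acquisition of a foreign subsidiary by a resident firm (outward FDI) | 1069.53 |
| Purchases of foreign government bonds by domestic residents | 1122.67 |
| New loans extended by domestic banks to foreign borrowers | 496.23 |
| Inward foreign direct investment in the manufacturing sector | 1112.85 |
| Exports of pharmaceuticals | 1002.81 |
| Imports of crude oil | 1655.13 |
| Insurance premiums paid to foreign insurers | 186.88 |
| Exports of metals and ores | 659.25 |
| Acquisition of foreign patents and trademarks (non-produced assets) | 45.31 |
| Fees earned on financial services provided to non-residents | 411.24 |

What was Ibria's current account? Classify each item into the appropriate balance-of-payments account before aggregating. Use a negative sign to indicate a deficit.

Goods: 2592.37 - 1655.13 + 659.25 - 1117.14 + 1002.81 = 1482.16
Services: -116.26 - 186.88 + 411.24 - 913.08 = -804.98
Secondary income: -310.18
Current account = 1482.16 + (-804.98) + (-310.18) = 367.00
(Excluded from the current account — financial account: acquisition of a foreign subsidiary by a resident firm (outward FDI) 1069.53, purchases of foreign government bonds by domestic residents 1122.67, new loans extended by domestic banks to foreign borrowers 496.23, inward foreign direct investment in the manufacturing sector 1112.85; capital account: acquisition of foreign patents and trademarks (non-produced assets) 45.31.)

367.00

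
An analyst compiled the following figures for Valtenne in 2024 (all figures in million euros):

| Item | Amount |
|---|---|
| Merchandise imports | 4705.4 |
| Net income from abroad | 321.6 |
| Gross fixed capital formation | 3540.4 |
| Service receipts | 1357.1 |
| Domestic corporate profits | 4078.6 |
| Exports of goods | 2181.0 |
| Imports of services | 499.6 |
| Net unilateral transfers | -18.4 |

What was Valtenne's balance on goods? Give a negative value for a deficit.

-2524.4

Goods balance = 2181.0 - 4705.4 = -2524.4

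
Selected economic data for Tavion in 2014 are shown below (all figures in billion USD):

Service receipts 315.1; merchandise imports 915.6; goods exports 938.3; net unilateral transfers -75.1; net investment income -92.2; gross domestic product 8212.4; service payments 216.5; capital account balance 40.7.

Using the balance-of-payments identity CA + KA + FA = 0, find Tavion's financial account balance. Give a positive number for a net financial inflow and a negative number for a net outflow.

Goods balance = 938.3 - 915.6 = 22.7
Services balance = 315.1 - 216.5 = 98.6
Trade balance (goods + services) = 22.7 + 98.6 = 121.3
Net primary income = -92.2
Net secondary income = -75.1
Current account = 121.3 + (-92.2) + (-75.1) = -46.0
Financial account = -(-46.0 + 40.7) = 5.3

5.3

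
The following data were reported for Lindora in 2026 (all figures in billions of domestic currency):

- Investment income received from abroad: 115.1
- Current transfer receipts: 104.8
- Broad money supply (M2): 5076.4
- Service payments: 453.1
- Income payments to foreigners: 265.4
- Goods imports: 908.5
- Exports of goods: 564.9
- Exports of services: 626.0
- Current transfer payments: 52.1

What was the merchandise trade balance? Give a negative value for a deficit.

Goods balance = 564.9 - 908.5 = -343.6

-343.6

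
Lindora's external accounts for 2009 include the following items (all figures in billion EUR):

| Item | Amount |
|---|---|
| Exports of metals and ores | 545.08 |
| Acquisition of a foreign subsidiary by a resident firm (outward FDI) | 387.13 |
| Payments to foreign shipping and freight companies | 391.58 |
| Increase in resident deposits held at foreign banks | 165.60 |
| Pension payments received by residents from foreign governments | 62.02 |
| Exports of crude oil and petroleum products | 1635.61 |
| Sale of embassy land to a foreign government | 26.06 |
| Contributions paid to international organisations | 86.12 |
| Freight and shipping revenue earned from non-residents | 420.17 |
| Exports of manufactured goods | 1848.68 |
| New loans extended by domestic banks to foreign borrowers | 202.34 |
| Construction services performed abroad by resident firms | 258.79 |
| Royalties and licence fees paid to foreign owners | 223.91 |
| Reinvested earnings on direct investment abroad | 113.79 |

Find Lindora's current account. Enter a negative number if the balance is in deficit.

Goods: 1635.61 + 545.08 + 1848.68 = 4029.37
Services: -223.91 + 258.79 - 391.58 + 420.17 = 63.47
Primary income: 113.79
Secondary income: -86.12 + 62.02 = -24.10
Current account = 4029.37 + 63.47 + 113.79 + (-24.10) = 4182.53
(Excluded from the current account — financial account: acquisition of a foreign subsidiary by a resident firm (outward FDI) 387.13, increase in resident deposits held at foreign banks 165.60, new loans extended by domestic banks to foreign borrowers 202.34; capital account: sale of embassy land to a foreign government 26.06.)

4182.53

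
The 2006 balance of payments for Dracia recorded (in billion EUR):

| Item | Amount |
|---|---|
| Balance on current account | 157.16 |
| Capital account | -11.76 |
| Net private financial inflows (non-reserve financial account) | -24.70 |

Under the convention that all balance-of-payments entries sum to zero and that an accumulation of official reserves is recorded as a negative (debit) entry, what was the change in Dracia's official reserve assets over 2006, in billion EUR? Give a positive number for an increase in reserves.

Official reserve transactions balance = -(157.16 + (-11.76) + (-24.70)) = -120.70
An accumulation of reserves is recorded as a debit (negative entry), so the change in the stock of reserves is the negative of that balance.
Change in official reserves = -(-120.70) = 120.70

120.70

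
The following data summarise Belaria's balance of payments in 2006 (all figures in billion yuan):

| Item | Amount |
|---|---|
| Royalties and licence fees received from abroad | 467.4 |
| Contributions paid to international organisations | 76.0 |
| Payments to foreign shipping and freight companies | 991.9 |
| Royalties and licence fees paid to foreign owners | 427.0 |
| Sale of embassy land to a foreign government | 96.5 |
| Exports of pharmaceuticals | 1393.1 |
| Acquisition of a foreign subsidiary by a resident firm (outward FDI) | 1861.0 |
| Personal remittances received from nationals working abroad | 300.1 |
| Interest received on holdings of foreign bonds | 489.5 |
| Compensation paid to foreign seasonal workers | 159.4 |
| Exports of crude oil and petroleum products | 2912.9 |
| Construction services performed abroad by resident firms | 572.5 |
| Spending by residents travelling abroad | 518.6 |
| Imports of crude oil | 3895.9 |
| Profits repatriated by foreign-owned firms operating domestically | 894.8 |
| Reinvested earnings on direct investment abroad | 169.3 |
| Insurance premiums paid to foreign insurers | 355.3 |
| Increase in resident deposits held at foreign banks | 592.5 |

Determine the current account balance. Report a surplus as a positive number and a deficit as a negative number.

-1014.1

Goods: -3895.9 + 1393.1 + 2912.9 = 410.1
Services: -355.3 + 572.5 + 467.4 - 991.9 - 518.6 - 427.0 = -1252.9
Primary income: -159.4 - 894.8 + 489.5 + 169.3 = -395.4
Secondary income: 300.1 - 76.0 = 224.1
Current account = 410.1 + (-1252.9) + (-395.4) + 224.1 = -1014.1
(Excluded from the current account — capital account: sale of embassy land to a foreign government 96.5; financial account: acquisition of a foreign subsidiary by a resident firm (outward FDI) 1861.0, increase in resident deposits held at foreign banks 592.5.)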